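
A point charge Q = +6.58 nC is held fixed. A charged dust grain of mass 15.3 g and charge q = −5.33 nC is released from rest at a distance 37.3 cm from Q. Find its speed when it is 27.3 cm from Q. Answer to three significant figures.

Only the electrostatic force acts, so mechanical energy is conserved: ½mv² = U₁ − U₂ = kQq(1/r₁ − 1/r₂).
U₁ − U₂ = (8.99×10⁹ N·m²/C²)(6.58×10⁻⁹ C)(-5.33×10⁻⁹ C)(1/0.373 − 1/0.273) = 3.10×10⁻⁷ J.
v = √(2·3.10×10⁻⁷/0.0153) = 6.36×10⁻³ m/s.

6.36×10⁻³ m/s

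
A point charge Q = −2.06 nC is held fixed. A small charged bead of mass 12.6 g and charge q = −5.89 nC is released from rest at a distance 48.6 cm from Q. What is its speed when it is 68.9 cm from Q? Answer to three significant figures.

Only the electrostatic force acts, so mechanical energy is conserved: ½mv² = U₁ − U₂ = kQq(1/r₁ − 1/r₂).
U₁ − U₂ = (8.99×10⁹ N·m²/C²)(-2.06×10⁻⁹ C)(-5.89×10⁻⁹ C)(1/0.486 − 1/0.689) = 6.61×10⁻⁸ J.
v = √(2·6.61×10⁻⁸/0.0126) = 3.24×10⁻³ m/s.

3.24×10⁻³ m/s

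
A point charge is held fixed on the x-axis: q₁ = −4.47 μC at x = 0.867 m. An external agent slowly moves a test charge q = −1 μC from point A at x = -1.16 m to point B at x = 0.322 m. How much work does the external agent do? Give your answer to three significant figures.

0.0539 J

For quasistatic motion the external work equals the change in potential energy: W_ext = qΔV = q(V_B − V_A).
At A: distance to the source charge is 2.03 m; V_A = kq₁/r = -1.98×10⁴ V.
At B: distance to the source charge is 0.545 m; V_B = kq₁/r = -7.37×10⁴ V.
ΔV = V_B − V_A = -5.39×10⁴ V.
W_ext = qΔV = (-1.00×10⁻⁶ C)(-5.39×10⁴ V) = 0.0539 J.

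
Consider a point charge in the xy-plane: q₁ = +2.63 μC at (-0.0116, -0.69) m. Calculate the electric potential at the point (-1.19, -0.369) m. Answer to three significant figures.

Electric potential is a scalar, so the contributions from each charge add algebraically: V = Σ kqᵢ/rᵢ.
Distances from the field point to each charge: r₁ = 1.22 m.
V = k[(2.63×10⁻⁶)/(1.22)] = 1.94×10⁴ V.

1.94×10⁴ V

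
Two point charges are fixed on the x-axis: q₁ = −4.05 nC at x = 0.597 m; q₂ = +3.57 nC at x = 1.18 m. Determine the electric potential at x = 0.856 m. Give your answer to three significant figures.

Electric potential is a scalar, so the contributions from each charge add algebraically: V = Σ kqᵢ/rᵢ.
Distances from the field point to each charge: r₁ = 0.259 m, r₂ = 0.324 m.
V = k[(-4.05×10⁻⁹)/(0.259) + (3.57×10⁻⁹)/(0.324)] = -41.5 V.

-41.5 V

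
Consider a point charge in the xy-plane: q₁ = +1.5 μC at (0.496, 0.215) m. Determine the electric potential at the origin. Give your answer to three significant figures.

The total potential is the scalar sum of each charge's contribution, V = Σ kqᵢ/rᵢ.
Distances from the field point to each charge: r₁ = 0.541 m.
V = k[(1.50×10⁻⁶)/(0.541)] = 2.49×10⁴ V.

2.49×10⁴ V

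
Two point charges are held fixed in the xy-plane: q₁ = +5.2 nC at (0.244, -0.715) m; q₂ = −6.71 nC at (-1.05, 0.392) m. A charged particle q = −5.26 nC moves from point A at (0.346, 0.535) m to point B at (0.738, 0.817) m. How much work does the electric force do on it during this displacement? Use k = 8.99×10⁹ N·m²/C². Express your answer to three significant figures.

The work done by the electric force is W_field = −ΔU = −q(V_B − V_A) = q(V_A − V_B).
At A: distances to the source charges are 1.25 m, 1.40 m; V_A = Σ kqᵢ/rᵢ = -5.71 V.
At B: distances to the source charges are 1.61 m, 1.84 m; V_B = Σ kqᵢ/rᵢ = -3.78 V.
ΔV = V_B − V_A = 1.93 V.
W_field = −qΔV = −(-5.26×10⁻⁹ C)(1.93 V) = 1.02×10⁻⁸ J.

1.02×10⁻⁸ J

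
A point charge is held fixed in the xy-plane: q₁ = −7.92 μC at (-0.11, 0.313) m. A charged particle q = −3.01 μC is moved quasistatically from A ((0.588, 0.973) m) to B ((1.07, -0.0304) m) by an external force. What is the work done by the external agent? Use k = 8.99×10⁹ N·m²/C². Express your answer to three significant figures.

-0.0487 J

For quasistatic motion the external work equals the change in potential energy: W_ext = qΔV = q(V_B − V_A).
At A: distance to the source charge is 0.961 m; V_A = kq₁/r = -7.41×10⁴ V.
At B: distance to the source charge is 1.23 m; V_B = kq₁/r = -5.79×10⁴ V.
ΔV = V_B − V_A = 1.62×10⁴ V.
W_ext = qΔV = (-3.01×10⁻⁶ C)(1.62×10⁴ V) = -0.0487 J.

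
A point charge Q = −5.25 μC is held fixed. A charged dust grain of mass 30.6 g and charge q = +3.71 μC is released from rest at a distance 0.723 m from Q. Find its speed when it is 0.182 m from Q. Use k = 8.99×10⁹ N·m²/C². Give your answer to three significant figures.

Only the electrostatic force acts, so mechanical energy is conserved: ½mv² = U₁ − U₂ = kQq(1/r₁ − 1/r₂).
U₁ − U₂ = (8.99×10⁹ N·m²/C²)(-5.25×10⁻⁶ C)(3.71×10⁻⁶ C)(1/0.723 − 1/0.182) = 0.720 J.
v = √(2·0.720/0.0306) = 6.86 m/s.

6.86 m/s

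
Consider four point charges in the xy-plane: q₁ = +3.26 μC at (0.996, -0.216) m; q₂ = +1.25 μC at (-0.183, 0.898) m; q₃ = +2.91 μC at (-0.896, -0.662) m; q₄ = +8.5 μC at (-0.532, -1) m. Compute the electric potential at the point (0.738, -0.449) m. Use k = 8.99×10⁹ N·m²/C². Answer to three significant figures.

The total potential is the scalar sum of each charge's contribution, V = Σ kqᵢ/rᵢ.
Distances from the field point to each charge: r₁ = 0.348 m, r₂ = 1.63 m, r₃ = 1.65 m, r₄ = 1.38 m.
V = k[(3.26×10⁻⁶)/(0.348) + (1.25×10⁻⁶)/(1.63) + (2.91×10⁻⁶)/(1.65) + (8.50×10⁻⁶)/(1.38)] = 1.62×10⁵ V.

1.62×10⁵ V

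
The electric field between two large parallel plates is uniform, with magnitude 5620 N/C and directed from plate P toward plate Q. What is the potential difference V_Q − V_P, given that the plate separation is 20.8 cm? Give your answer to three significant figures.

In a uniform field, potential decreases in the direction of E: ΔV = −E·d for a displacement d parallel to E.
Going from P to Q is a displacement of 20.8 cm along the field, so V_Q − V_P = −Ed = -1170 V.

-1170 V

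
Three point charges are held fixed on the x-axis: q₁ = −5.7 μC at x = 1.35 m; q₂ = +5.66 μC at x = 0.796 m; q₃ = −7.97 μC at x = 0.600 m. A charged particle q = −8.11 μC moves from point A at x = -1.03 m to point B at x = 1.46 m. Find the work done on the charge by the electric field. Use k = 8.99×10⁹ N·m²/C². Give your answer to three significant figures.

-3.53 J

The work done by the electric force is W_field = −ΔU = −q(V_B − V_A) = q(V_A − V_B).
At A: distances to the source charges are 2.38 m, 1.83 m, 1.63 m; V_A = Σ kqᵢ/rᵢ = -3.76×10⁴ V.
At B: distances to the source charges are 0.110 m, 0.664 m, 0.860 m; V_B = Σ kqᵢ/rᵢ = -4.73×10⁵ V.
ΔV = V_B − V_A = -4.35×10⁵ V.
W_field = −qΔV = −(-8.11×10⁻⁶ C)(-4.35×10⁵ V) = -3.53 J.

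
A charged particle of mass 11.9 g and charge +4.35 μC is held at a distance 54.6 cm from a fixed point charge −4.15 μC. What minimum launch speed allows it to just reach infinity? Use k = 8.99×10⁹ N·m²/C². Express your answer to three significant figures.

To just escape, total mechanical energy must reach zero at infinity: ½mv²_min + U = 0, so ½mv²_min = −U = |kQq|/r.
|U| = |kQq|/r = (8.99×10⁹ N·m²/C²)(4.15×10⁻⁶)(4.35×10⁻⁶)/(0.546) = 0.297 J.
v_min = √(2|U|/m) = √(2·0.297/0.0119) = 7.07 m/s.

7.07 m/s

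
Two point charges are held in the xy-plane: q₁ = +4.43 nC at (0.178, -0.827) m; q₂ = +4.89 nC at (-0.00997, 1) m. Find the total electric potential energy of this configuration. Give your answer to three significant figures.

1.06×10⁻⁷ J

The work to assemble the configuration equals its total potential energy, U = Σ kqᵢqⱼ/rᵢⱼ over all pairs.
Pair separations: r₁₂ = 1.84 m.
U = (1.06×10⁻⁷) = 1.06×10⁻⁷ J.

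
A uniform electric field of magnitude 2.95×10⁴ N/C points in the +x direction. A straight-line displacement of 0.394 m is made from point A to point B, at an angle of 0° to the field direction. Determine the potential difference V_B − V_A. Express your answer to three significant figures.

-1.16×10⁴ V

Only the component of displacement along E changes the potential: ΔV = −E·d·cosθ.
ΔV = −(2.95×10⁴ V/m)(0.394 m)cos0° = -1.16×10⁴ V.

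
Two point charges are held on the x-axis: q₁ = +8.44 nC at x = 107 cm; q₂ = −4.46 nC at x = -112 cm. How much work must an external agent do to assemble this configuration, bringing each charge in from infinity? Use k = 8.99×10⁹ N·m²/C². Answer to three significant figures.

The assembly work is the sum of pairwise potential energies, U = Σ_{i<j} kqᵢqⱼ/rᵢⱼ.
Pair separations: r₁₂ = 2.19 m.
U = (-1.55×10⁻⁷) = -1.55×10⁻⁷ J.

-1.55×10⁻⁷ J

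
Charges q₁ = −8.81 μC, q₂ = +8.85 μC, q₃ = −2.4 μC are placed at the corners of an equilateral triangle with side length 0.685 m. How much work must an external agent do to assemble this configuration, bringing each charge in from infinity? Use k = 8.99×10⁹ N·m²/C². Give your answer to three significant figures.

The assembly work is the sum of pairwise potential energies, U = Σ_{i<j} kqᵢqⱼ/rᵢⱼ.
All three pair separations equal the side length, 0.685 m.
U = (-1.02) + (0.277) + (-0.279) = -1.02 J.

-1.02 J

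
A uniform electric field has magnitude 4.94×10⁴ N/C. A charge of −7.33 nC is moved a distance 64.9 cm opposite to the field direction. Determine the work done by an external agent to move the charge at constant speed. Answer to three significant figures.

The potential change for a displacement 64.9 cm opposite to the field direction is ΔV = +Ed = 3.21×10⁴ V.
W_ext = qΔV = -2.35×10⁻⁴ J.

-2.35×10⁻⁴ J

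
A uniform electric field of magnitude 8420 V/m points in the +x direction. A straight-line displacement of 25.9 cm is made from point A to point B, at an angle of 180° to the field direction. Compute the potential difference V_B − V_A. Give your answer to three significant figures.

Only the component of displacement along E changes the potential: ΔV = −E·d·cosθ.
ΔV = −(8420 V/m)(0.259 m)cos180° = 2180 V.

2180 V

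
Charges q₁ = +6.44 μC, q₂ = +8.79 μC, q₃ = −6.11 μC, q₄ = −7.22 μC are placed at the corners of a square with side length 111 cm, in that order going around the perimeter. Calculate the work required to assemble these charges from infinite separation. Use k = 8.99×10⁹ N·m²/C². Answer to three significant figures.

-0.585 J

The assembly work is the sum of pairwise potential energies, U = Σ_{i<j} kqᵢqⱼ/rᵢⱼ.
The four side pairs have separation 1.11 m and the two diagonal pairs 1.57 m.
Summing all 6 pair terms gives U = -0.585 J.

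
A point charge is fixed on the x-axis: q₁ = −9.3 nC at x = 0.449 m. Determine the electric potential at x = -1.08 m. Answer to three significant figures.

-54.7 V

Electric potential is a scalar, so the contributions from each charge add algebraically: V = Σ kqᵢ/rᵢ.
V = k[(-9.30×10⁻⁹)/(1.53)] = -54.7 V.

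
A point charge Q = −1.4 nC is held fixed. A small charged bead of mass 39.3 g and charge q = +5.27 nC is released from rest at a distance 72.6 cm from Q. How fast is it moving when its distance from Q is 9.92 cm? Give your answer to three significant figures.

Only the electrostatic force acts, so mechanical energy is conserved: ½mv² = U₁ − U₂ = kQq(1/r₁ − 1/r₂).
U₁ − U₂ = (8.99×10⁹ N·m²/C²)(-1.40×10⁻⁹ C)(5.27×10⁻⁹ C)(1/0.726 − 1/0.0992) = 5.77×10⁻⁷ J.
v = √(2·5.77×10⁻⁷/0.0393) = 5.42×10⁻³ m/s.

5.42×10⁻³ m/s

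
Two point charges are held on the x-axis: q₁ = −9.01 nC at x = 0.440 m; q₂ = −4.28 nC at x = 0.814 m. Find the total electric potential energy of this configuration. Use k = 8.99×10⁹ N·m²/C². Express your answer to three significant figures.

9.27×10⁻⁷ J

The assembly work is the sum of pairwise potential energies, U = Σ_{i<j} kqᵢqⱼ/rᵢⱼ.
Pair separations: r₁₂ = 0.374 m.
U = (9.27×10⁻⁷) = 9.27×10⁻⁷ J.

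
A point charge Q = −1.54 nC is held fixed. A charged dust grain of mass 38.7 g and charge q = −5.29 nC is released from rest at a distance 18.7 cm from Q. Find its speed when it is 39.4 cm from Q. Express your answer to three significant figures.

3.26×10⁻³ m/s

Only the electrostatic force acts, so mechanical energy is conserved: ½mv² = U₁ − U₂ = kQq(1/r₁ − 1/r₂).
U₁ − U₂ = (8.99×10⁹ N·m²/C²)(-1.54×10⁻⁹ C)(-5.29×10⁻⁹ C)(1/0.187 − 1/0.394) = 2.06×10⁻⁷ J.
v = √(2·2.06×10⁻⁷/0.0387) = 3.26×10⁻³ m/s.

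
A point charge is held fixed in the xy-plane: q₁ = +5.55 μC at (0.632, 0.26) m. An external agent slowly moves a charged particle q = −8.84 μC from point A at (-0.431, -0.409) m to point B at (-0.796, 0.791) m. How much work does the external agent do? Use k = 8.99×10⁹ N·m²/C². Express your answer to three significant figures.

0.0617 J

For quasistatic motion the external work equals the change in potential energy: W_ext = qΔV = q(V_B − V_A).
At A: distance to the source charge is 1.26 m; V_A = kq₁/r = 3.97×10⁴ V.
At B: distance to the source charge is 1.52 m; V_B = kq₁/r = 3.27×10⁴ V.
ΔV = V_B − V_A = -6980 V.
W_ext = qΔV = (-8.84×10⁻⁶ C)(-6980 V) = 0.0617 J.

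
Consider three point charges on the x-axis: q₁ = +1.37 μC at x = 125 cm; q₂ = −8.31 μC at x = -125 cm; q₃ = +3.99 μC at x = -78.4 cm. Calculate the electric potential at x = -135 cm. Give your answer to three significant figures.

The total potential is the scalar sum of each charge's contribution, V = Σ kqᵢ/rᵢ.
Distances from the field point to each charge: r₁ = 2.60 m, r₂ = 0.100 m, r₃ = 0.566 m.
V = k[(1.37×10⁻⁶)/(2.60) + (-8.31×10⁻⁶)/(0.100) + (3.99×10⁻⁶)/(0.566)] = -6.79×10⁵ V.

-6.79×10⁵ V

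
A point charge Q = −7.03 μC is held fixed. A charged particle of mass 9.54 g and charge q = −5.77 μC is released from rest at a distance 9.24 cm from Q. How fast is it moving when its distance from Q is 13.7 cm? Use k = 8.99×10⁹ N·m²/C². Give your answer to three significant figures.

16.4 m/s

Only the electrostatic force acts, so mechanical energy is conserved: ½mv² = U₁ − U₂ = kQq(1/r₁ − 1/r₂).
U₁ − U₂ = (8.99×10⁹ N·m²/C²)(-7.03×10⁻⁶ C)(-5.77×10⁻⁶ C)(1/0.0924 − 1/0.137) = 1.28 J.
v = √(2·1.28/9.54×10⁻³) = 16.4 m/s.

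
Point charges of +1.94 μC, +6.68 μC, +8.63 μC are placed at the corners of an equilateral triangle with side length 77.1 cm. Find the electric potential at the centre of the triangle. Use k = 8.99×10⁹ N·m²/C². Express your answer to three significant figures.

The total potential is the scalar sum of each charge's contribution, V = Σ kqᵢ/rᵢ.
The distance from each vertex to the centroid is a/√3 = 0.445 m.
V = k[(1.94×10⁻⁶)/(0.445) + (6.68×10⁻⁶)/(0.445) + (8.63×10⁻⁶)/(0.445)] = 3.48×10⁵ V.

3.48×10⁵ V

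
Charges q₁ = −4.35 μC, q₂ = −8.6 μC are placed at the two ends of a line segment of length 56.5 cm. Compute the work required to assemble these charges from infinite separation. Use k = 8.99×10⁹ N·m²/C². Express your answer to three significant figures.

0.595 J

The assembly work is the sum of pairwise potential energies, U = Σ_{i<j} kqᵢqⱼ/rᵢⱼ.
The separation is r = 0.565 m.
U = (0.595) = 0.595 J.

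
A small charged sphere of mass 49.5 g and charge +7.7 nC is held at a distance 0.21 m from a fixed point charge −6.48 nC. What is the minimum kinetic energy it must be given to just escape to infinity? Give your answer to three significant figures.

To just escape, total mechanical energy must reach zero at infinity: ½mv²_min + U = 0, so ½mv²_min = −U = |kQq|/r.
|U| = |kQq|/r = (8.99×10⁹ N·m²/C²)(6.48×10⁻⁹)(7.70×10⁻⁹)/(0.210) = 2.14×10⁻⁶ J.

2.14×10⁻⁶ J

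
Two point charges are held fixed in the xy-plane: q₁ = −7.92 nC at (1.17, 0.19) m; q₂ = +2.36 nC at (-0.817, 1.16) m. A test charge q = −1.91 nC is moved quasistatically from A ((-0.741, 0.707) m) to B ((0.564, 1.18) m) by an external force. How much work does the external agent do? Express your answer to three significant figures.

1.07×10⁻⁷ J

For quasistatic motion the external work equals the change in potential energy: W_ext = qΔV = q(V_B − V_A).
At A: distances to the source charges are 1.98 m, 0.459 m; V_A = Σ kqᵢ/rᵢ = 10.2 V.
At B: distances to the source charges are 1.16 m, 1.38 m; V_B = Σ kqᵢ/rᵢ = -46.0 V.
ΔV = V_B − V_A = -56.2 V.
W_ext = qΔV = (-1.91×10⁻⁹ C)(-56.2 V) = 1.07×10⁻⁷ J.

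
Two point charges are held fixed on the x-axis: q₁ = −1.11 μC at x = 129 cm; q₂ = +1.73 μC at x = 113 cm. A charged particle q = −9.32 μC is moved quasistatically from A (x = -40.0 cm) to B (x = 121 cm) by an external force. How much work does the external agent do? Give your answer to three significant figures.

-0.610 J

For quasistatic motion the external work equals the change in potential energy: W_ext = qΔV = q(V_B − V_A).
At A: distances to the source charges are 1.69 m, 1.53 m; V_A = Σ kqᵢ/rᵢ = 4260 V.
At B: distances to the source charges are 0.0800 m, 0.0800 m; V_B = Σ kqᵢ/rᵢ = 6.97×10⁴ V.
ΔV = V_B − V_A = 6.54×10⁴ V.
W_ext = qΔV = (-9.32×10⁻⁶ C)(6.54×10⁴ V) = -0.610 J.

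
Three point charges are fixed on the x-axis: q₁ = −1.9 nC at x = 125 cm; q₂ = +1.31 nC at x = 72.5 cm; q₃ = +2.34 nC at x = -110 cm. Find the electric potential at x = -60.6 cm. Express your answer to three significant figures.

The total potential is the scalar sum of each charge's contribution, V = Σ kqᵢ/rᵢ.
Distances from the field point to each charge: r₁ = 1.86 m, r₂ = 1.33 m, r₃ = 0.494 m.
V = k[(-1.90×10⁻⁹)/(1.86) + (1.31×10⁻⁹)/(1.33) + (2.34×10⁻⁹)/(0.494)] = 42.2 V.

42.2 V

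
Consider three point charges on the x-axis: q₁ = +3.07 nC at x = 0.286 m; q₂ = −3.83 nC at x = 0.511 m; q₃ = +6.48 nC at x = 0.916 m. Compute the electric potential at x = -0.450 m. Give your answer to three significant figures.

44.3 V

Electric potential is a scalar, so the contributions from each charge add algebraically: V = Σ kqᵢ/rᵢ.
Distances from the field point to each charge: r₁ = 0.736 m, r₂ = 0.961 m, r₃ = 1.37 m.
V = k[(3.07×10⁻⁹)/(0.736) + (-3.83×10⁻⁹)/(0.961) + (6.48×10⁻⁹)/(1.37)] = 44.3 V.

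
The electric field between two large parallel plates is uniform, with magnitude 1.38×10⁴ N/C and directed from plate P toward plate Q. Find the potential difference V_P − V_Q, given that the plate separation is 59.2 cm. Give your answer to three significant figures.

In a uniform field, potential decreases in the direction of E: ΔV = −E·d for a displacement d parallel to E.
Going from Q to P is a displacement of 59.2 cm opposite to the field, so V_P − V_Q = +Ed = 8170 V.

8170 V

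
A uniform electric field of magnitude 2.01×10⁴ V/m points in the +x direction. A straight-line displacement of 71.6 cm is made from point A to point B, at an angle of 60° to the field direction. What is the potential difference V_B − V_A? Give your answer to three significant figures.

Only the component of displacement along E changes the potential: ΔV = −E·d·cosθ.
ΔV = −(2.01×10⁴ V/m)(0.716 m)cos60° = -7200 V.

-7200 V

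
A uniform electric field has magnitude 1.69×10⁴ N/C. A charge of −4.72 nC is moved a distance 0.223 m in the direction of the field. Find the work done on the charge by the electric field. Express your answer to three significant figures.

-1.78×10⁻⁵ J

The potential change for a displacement 0.223 m in the direction of the field is ΔV = −Ed = -3770 V.
W_field = −qΔV = -1.78×10⁻⁵ J.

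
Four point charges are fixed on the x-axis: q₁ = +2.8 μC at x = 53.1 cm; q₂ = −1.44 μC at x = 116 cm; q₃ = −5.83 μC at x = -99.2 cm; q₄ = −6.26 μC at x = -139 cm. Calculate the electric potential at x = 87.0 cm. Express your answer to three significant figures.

-2.34×10⁴ V

Electric potential is a scalar, so the contributions from each charge add algebraically: V = Σ kqᵢ/rᵢ.
Distances from the field point to each charge: r₁ = 0.339 m, r₂ = 0.290 m, r₃ = 1.86 m, r₄ = 2.26 m.
V = k[(2.80×10⁻⁶)/(0.339) + (-1.44×10⁻⁶)/(0.290) + (-5.83×10⁻⁶)/(1.86) + (-6.26×10⁻⁶)/(2.26)] = -2.34×10⁴ V.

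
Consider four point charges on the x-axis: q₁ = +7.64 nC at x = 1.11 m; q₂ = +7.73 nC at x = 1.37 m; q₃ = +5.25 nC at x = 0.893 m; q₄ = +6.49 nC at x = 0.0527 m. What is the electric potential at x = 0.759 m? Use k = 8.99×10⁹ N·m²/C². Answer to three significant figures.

Electric potential is a scalar, so the contributions from each charge add algebraically: V = Σ kqᵢ/rᵢ.
Distances from the field point to each charge: r₁ = 0.351 m, r₂ = 0.611 m, r₃ = 0.134 m, r₄ = 0.706 m.
V = k[(7.64×10⁻⁹)/(0.351) + (7.73×10⁻⁹)/(0.611) + (5.25×10⁻⁹)/(0.134) + (6.49×10⁻⁹)/(0.706)] = 744 V.

744 V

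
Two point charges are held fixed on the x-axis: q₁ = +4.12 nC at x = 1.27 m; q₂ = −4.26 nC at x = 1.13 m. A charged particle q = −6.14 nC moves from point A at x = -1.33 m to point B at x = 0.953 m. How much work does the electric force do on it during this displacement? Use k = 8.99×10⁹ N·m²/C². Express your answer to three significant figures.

The work done by the electric force is W_field = −ΔU = −q(V_B − V_A) = q(V_A − V_B).
At A: distances to the source charges are 2.60 m, 2.46 m; V_A = Σ kqᵢ/rᵢ = -1.32 V.
At B: distances to the source charges are 0.317 m, 0.177 m; V_B = Σ kqᵢ/rᵢ = -99.5 V.
ΔV = V_B − V_A = -98.2 V.
W_field = −qΔV = −(-6.14×10⁻⁹ C)(-98.2 V) = -6.03×10⁻⁷ J.

-6.03×10⁻⁷ J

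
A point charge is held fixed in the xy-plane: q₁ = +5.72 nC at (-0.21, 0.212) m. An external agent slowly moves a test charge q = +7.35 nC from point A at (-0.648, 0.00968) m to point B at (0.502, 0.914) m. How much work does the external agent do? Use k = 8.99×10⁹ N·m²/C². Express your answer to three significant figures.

For quasistatic motion the external work equals the change in potential energy: W_ext = qΔV = q(V_B − V_A).
At A: distance to the source charge is 0.482 m; V_A = kq₁/r = 107 V.
At B: distance to the source charge is 1.00 m; V_B = kq₁/r = 51.4 V.
ΔV = V_B − V_A = -55.2 V.
W_ext = qΔV = (7.35×10⁻⁹ C)(-55.2 V) = -4.05×10⁻⁷ J.

-4.05×10⁻⁷ J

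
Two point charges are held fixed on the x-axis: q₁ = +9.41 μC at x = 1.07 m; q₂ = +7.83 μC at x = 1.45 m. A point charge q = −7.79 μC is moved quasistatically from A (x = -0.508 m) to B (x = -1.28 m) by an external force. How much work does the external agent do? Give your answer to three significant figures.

0.216 J

For quasistatic motion the external work equals the change in potential energy: W_ext = qΔV = q(V_B − V_A).
At A: distances to the source charges are 1.58 m, 1.96 m; V_A = Σ kqᵢ/rᵢ = 8.96×10⁴ V.
At B: distances to the source charges are 2.35 m, 2.73 m; V_B = Σ kqᵢ/rᵢ = 6.18×10⁴ V.
ΔV = V_B − V_A = -2.78×10⁴ V.
W_ext = qΔV = (-7.79×10⁻⁶ C)(-2.78×10⁴ V) = 0.216 J.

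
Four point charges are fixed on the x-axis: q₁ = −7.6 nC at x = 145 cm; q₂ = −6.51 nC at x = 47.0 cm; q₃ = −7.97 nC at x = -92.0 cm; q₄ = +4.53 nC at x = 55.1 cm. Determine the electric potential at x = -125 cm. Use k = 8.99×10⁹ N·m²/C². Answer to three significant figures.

-254 V

Electric potential is a scalar, so the contributions from each charge add algebraically: V = Σ kqᵢ/rᵢ.
Distances from the field point to each charge: r₁ = 2.70 m, r₂ = 1.72 m, r₃ = 0.330 m, r₄ = 1.80 m.
V = k[(-7.60×10⁻⁹)/(2.70) + (-6.51×10⁻⁹)/(1.72) + (-7.97×10⁻⁹)/(0.330) + (4.53×10⁻⁹)/(1.80)] = -254 V.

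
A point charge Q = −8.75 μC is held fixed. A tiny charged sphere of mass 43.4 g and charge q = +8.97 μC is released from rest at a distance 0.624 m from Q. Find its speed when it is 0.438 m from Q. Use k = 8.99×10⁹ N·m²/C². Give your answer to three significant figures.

4.70 m/s

Only the electrostatic force acts, so mechanical energy is conserved: ½mv² = U₁ − U₂ = kQq(1/r₁ − 1/r₂).
U₁ − U₂ = (8.99×10⁹ N·m²/C²)(-8.75×10⁻⁶ C)(8.97×10⁻⁶ C)(1/0.624 − 1/0.438) = 0.480 J.
v = √(2·0.480/0.0434) = 4.70 m/s.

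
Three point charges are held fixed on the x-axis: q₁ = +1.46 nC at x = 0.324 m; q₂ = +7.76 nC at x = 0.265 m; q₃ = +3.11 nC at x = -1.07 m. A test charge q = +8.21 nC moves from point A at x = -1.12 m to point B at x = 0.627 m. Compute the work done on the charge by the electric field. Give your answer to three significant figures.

3.01×10⁻⁶ J

The work done by the electric force is W_field = −ΔU = −q(V_B − V_A) = q(V_A − V_B).
At A: distances to the source charges are 1.44 m, 1.39 m, 0.0500 m; V_A = Σ kqᵢ/rᵢ = 619 V.
At B: distances to the source charges are 0.303 m, 0.362 m, 1.70 m; V_B = Σ kqᵢ/rᵢ = 253 V.
ΔV = V_B − V_A = -366 V.
W_field = −qΔV = −(8.21×10⁻⁹ C)(-366 V) = 3.01×10⁻⁶ J.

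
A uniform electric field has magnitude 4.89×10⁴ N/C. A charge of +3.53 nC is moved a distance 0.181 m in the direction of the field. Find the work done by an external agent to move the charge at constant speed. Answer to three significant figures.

-3.12×10⁻⁵ J

The potential change for a displacement 0.181 m in the direction of the field is ΔV = −Ed = -8850 V.
W_ext = qΔV = -3.12×10⁻⁵ J.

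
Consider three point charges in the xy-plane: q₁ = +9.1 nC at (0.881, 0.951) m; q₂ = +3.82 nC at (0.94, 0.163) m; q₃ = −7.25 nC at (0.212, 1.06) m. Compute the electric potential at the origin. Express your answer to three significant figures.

Electric potential is a scalar, so the contributions from each charge add algebraically: V = Σ kqᵢ/rᵢ.
Distances from the field point to each charge: r₁ = 1.30 m, r₂ = 0.954 m, r₃ = 1.08 m.
V = k[(9.10×10⁻⁹)/(1.30) + (3.82×10⁻⁹)/(0.954) + (-7.25×10⁻⁹)/(1.08)] = 38.8 V.

38.8 V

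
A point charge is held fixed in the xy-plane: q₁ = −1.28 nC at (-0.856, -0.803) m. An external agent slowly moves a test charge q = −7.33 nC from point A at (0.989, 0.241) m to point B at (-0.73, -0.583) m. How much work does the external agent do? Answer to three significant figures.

For quasistatic motion the external work equals the change in potential energy: W_ext = qΔV = q(V_B − V_A).
At A: distance to the source charge is 2.12 m; V_A = kq₁/r = -5.43 V.
At B: distance to the source charge is 0.254 m; V_B = kq₁/r = -45.4 V.
ΔV = V_B − V_A = -40.0 V.
W_ext = qΔV = (-7.33×10⁻⁹ C)(-40.0 V) = 2.93×10⁻⁷ J.

2.93×10⁻⁷ J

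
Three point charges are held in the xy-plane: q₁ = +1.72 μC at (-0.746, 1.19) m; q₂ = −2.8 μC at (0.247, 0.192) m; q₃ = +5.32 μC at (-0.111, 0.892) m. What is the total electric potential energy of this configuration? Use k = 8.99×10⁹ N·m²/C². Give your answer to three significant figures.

The work to assemble the configuration equals its total potential energy, U = Σ kqᵢqⱼ/rᵢⱼ over all pairs.
Pair separations: r₁₂ = 1.41 m, r₁₃ = 0.701 m, r₂₃ = 0.786 m.
U = (-0.0308) + (0.117) + (-0.170) = -0.0838 J.

-0.0838 J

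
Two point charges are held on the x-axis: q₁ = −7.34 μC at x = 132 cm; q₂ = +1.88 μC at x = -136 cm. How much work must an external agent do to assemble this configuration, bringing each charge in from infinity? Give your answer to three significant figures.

-0.0463 J

The assembly work is the sum of pairwise potential energies, U = Σ_{i<j} kqᵢqⱼ/rᵢⱼ.
Pair separations: r₁₂ = 2.68 m.
U = (-0.0463) = -0.0463 J.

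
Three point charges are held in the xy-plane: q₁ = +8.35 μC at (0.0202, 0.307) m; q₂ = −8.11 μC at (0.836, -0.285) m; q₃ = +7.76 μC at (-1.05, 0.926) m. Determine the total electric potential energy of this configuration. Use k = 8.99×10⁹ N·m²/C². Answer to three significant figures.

-0.385 J

The assembly work is the sum of pairwise potential energies, U = Σ_{i<j} kqᵢqⱼ/rᵢⱼ.
Pair separations: r₁₂ = 1.01 m, r₁₃ = 1.24 m, r₂₃ = 2.24 m.
U = (-0.604) + (0.471) + (-0.252) = -0.385 J.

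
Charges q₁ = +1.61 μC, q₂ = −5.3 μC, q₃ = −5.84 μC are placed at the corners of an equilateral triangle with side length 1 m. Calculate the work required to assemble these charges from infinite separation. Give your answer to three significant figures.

The assembly work is the sum of pairwise potential energies, U = Σ_{i<j} kqᵢqⱼ/rᵢⱼ.
All three pair separations equal the side length, 1.00 m.
U = (-0.0767) + (-0.0845) + (0.278) = 0.117 J.

0.117 J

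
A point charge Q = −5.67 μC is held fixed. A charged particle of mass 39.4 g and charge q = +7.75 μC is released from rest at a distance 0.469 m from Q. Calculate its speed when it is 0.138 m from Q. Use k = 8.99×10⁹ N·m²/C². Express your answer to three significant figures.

10.1 m/s

Only the electrostatic force acts, so mechanical energy is conserved: ½mv² = U₁ − U₂ = kQq(1/r₁ − 1/r₂).
U₁ − U₂ = (8.99×10⁹ N·m²/C²)(-5.67×10⁻⁶ C)(7.75×10⁻⁶ C)(1/0.469 − 1/0.138) = 2.02 J.
v = √(2·2.02/0.0394) = 10.1 m/s.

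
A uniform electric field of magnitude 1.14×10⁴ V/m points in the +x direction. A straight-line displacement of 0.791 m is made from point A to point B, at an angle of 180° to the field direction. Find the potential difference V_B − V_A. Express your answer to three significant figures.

9020 V

Only the component of displacement along E changes the potential: ΔV = −E·d·cosθ.
ΔV = −(1.14×10⁴ V/m)(0.791 m)cos180° = 9020 V.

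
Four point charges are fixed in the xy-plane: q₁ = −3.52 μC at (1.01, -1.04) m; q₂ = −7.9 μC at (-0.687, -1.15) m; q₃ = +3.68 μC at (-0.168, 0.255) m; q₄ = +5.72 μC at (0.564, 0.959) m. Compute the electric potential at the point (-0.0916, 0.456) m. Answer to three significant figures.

1.58×10⁵ V

The total potential is the scalar sum of each charge's contribution, V = Σ kqᵢ/rᵢ.
Distances from the field point to each charge: r₁ = 1.86 m, r₂ = 1.71 m, r₃ = 0.215 m, r₄ = 0.826 m.
V = k[(-3.52×10⁻⁶)/(1.86) + (-7.90×10⁻⁶)/(1.71) + (3.68×10⁻⁶)/(0.215) + (5.72×10⁻⁶)/(0.826)] = 1.58×10⁵ V.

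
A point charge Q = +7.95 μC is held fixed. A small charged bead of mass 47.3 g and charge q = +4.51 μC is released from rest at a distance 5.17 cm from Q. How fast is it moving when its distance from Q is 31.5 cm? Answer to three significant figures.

Only the electrostatic force acts, so mechanical energy is conserved: ½mv² = U₁ − U₂ = kQq(1/r₁ − 1/r₂).
U₁ − U₂ = (8.99×10⁹ N·m²/C²)(7.95×10⁻⁶ C)(4.51×10⁻⁶ C)(1/0.0517 − 1/0.315) = 5.21 J.
v = √(2·5.21/0.0473) = 14.8 m/s.

14.8 m/s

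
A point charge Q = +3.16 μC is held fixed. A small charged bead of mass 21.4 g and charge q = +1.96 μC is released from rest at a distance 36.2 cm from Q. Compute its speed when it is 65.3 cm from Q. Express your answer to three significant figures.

2.53 m/s

Only the electrostatic force acts, so mechanical energy is conserved: ½mv² = U₁ − U₂ = kQq(1/r₁ − 1/r₂).
U₁ − U₂ = (8.99×10⁹ N·m²/C²)(3.16×10⁻⁶ C)(1.96×10⁻⁶ C)(1/0.362 − 1/0.653) = 0.0685 J.
v = √(2·0.0685/0.0214) = 2.53 m/s.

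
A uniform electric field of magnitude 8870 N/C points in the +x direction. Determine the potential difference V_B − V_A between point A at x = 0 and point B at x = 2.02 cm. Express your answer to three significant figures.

-179 V

In a uniform field, potential decreases in the direction of E: V_B − V_A = −E·Δx.
V_B − V_A = −(8870 V/m)(0.0202 m) = -179 V.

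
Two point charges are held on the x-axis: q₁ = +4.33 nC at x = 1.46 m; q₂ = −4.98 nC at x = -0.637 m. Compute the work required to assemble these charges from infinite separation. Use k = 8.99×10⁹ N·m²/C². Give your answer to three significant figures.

-9.24×10⁻⁸ J

The work to assemble the configuration equals its total potential energy, U = Σ kqᵢqⱼ/rᵢⱼ over all pairs.
Pair separations: r₁₂ = 2.10 m.
U = (-9.24×10⁻⁸) = -9.24×10⁻⁸ J.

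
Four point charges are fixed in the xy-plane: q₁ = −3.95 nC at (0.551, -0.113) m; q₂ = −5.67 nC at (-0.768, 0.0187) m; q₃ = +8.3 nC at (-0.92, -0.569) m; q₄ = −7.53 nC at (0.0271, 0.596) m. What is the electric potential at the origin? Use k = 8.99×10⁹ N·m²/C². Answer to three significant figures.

The total potential is the scalar sum of each charge's contribution, V = Σ kqᵢ/rᵢ.
Distances from the field point to each charge: r₁ = 0.562 m, r₂ = 0.768 m, r₃ = 1.08 m, r₄ = 0.597 m.
V = k[(-3.95×10⁻⁹)/(0.562) + (-5.67×10⁻⁹)/(0.768) + (8.30×10⁻⁹)/(1.08) + (-7.53×10⁻⁹)/(0.597)] = -174 V.

-174 V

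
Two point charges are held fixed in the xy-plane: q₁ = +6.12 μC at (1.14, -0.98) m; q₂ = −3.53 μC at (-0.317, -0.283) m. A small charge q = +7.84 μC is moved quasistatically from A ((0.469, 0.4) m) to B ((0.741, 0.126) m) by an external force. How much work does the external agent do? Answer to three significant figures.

0.105 J

For quasistatic motion the external work equals the change in potential energy: W_ext = qΔV = q(V_B − V_A).
At A: distances to the source charges are 1.53 m, 1.04 m; V_A = Σ kqᵢ/rᵢ = 5380 V.
At B: distances to the source charges are 1.18 m, 1.13 m; V_B = Σ kqᵢ/rᵢ = 1.88×10⁴ V.
ΔV = V_B − V_A = 1.34×10⁴ V.
W_ext = qΔV = (7.84×10⁻⁶ C)(1.34×10⁴ V) = 0.105 J.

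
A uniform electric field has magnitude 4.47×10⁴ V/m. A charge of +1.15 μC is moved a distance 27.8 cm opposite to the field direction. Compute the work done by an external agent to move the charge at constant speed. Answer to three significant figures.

0.0143 J

The potential change for a displacement 27.8 cm opposite to the field direction is ΔV = +Ed = 1.24×10⁴ V.
W_ext = qΔV = 0.0143 J.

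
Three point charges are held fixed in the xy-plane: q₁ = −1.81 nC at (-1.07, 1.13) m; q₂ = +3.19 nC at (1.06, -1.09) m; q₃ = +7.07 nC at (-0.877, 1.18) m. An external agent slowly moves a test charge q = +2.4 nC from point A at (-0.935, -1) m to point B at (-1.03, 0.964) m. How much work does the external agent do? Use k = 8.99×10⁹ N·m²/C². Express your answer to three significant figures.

For quasistatic motion the external work equals the change in potential energy: W_ext = qΔV = q(V_B − V_A).
At A: distances to the source charges are 2.13 m, 2.00 m, 2.18 m; V_A = Σ kqᵢ/rᵢ = 35.9 V.
At B: distances to the source charges are 0.171 m, 2.93 m, 0.265 m; V_B = Σ kqᵢ/rᵢ = 155 V.
ΔV = V_B − V_A = 119 V.
W_ext = qΔV = (2.40×10⁻⁹ C)(119 V) = 2.85×10⁻⁷ J.

2.85×10⁻⁷ J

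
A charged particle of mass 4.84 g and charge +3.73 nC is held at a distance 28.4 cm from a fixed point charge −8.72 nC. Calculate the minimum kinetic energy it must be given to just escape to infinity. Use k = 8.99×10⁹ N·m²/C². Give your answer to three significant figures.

To just escape, total mechanical energy must reach zero at infinity: ½mv²_min + U = 0, so ½mv²_min = −U = |kQq|/r.
|U| = |kQq|/r = (8.99×10⁹ N·m²/C²)(8.72×10⁻⁹)(3.73×10⁻⁹)/(0.284) = 1.03×10⁻⁶ J.

1.03×10⁻⁶ J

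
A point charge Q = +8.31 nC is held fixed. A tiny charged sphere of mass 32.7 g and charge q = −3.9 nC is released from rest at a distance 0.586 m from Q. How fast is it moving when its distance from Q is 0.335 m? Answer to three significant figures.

4.77×10⁻³ m/s

Only the electrostatic force acts, so mechanical energy is conserved: ½mv² = U₁ − U₂ = kQq(1/r₁ − 1/r₂).
U₁ − U₂ = (8.99×10⁹ N·m²/C²)(8.31×10⁻⁹ C)(-3.90×10⁻⁹ C)(1/0.586 − 1/0.335) = 3.73×10⁻⁷ J.
v = √(2·3.73×10⁻⁷/0.0327) = 4.77×10⁻³ m/s.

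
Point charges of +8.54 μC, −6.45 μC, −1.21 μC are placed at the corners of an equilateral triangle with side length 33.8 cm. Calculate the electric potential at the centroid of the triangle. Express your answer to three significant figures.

Electric potential is a scalar, so the contributions from each charge add algebraically: V = Σ kqᵢ/rᵢ.
The distance from each vertex to the centroid is a/√3 = 0.195 m.
V = k[(8.54×10⁻⁶)/(0.195) + (-6.45×10⁻⁶)/(0.195) + (-1.21×10⁻⁶)/(0.195)] = 4.05×10⁴ V.

4.05×10⁴ V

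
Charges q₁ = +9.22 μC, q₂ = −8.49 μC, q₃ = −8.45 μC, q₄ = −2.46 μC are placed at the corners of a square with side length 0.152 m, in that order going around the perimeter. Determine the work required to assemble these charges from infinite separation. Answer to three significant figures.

The assembly work is the sum of pairwise potential energies, U = Σ_{i<j} kqᵢqⱼ/rᵢⱼ.
The four side pairs have separation 0.152 m and the two diagonal pairs 0.215 m.
Summing all 6 pair terms gives U = -2.88 J.

-2.88 J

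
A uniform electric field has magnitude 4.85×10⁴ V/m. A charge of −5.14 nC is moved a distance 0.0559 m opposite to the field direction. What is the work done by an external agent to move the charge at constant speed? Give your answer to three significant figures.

-1.39×10⁻⁵ J

The potential change for a displacement 0.0559 m opposite to the field direction is ΔV = +Ed = 2710 V.
W_ext = qΔV = -1.39×10⁻⁵ J.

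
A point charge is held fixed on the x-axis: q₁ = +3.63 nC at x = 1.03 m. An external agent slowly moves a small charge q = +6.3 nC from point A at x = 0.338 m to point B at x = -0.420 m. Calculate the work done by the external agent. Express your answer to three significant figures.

For quasistatic motion the external work equals the change in potential energy: W_ext = qΔV = q(V_B − V_A).
At A: distance to the source charge is 0.692 m; V_A = kq₁/r = 47.2 V.
At B: distance to the source charge is 1.45 m; V_B = kq₁/r = 22.5 V.
ΔV = V_B − V_A = -24.7 V.
W_ext = qΔV = (6.30×10⁻⁹ C)(-24.7 V) = -1.55×10⁻⁷ J.

-1.55×10⁻⁷ J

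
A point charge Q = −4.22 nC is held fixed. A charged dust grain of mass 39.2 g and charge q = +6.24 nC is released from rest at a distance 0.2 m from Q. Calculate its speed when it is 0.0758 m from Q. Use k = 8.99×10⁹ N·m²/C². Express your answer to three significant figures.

9.95×10⁻³ m/s

Only the electrostatic force acts, so mechanical energy is conserved: ½mv² = U₁ − U₂ = kQq(1/r₁ − 1/r₂).
U₁ − U₂ = (8.99×10⁹ N·m²/C²)(-4.22×10⁻⁹ C)(6.24×10⁻⁹ C)(1/0.200 − 1/0.0758) = 1.94×10⁻⁶ J.
v = √(2·1.94×10⁻⁶/0.0392) = 9.95×10⁻³ m/s.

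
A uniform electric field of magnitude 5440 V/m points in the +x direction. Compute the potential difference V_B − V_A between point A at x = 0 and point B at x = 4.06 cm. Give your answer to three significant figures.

-221 V

In a uniform field, potential decreases in the direction of E: V_B − V_A = −E·Δx.
V_B − V_A = −(5440 V/m)(0.0406 m) = -221 V.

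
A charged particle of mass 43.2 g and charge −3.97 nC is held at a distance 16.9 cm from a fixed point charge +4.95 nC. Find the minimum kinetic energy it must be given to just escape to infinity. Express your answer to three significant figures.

1.05×10⁻⁶ J

To just escape, total mechanical energy must reach zero at infinity: ½mv²_min + U = 0, so ½mv²_min = −U = |kQq|/r.
|U| = |kQq|/r = (8.99×10⁹ N·m²/C²)(4.95×10⁻⁹)(3.97×10⁻⁹)/(0.169) = 1.05×10⁻⁶ J.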